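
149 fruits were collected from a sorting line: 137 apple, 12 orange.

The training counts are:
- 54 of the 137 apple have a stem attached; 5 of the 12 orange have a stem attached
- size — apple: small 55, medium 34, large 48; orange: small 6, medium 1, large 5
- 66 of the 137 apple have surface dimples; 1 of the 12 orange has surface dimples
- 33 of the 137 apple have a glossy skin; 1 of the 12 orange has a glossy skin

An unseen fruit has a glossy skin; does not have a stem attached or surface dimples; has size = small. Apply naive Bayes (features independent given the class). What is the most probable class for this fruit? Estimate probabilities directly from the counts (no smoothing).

apple: (137/149) × (83/137) × (55/137) × (71/137) × (33/137) ≈ 0.0279168
orange: (12/149) × (7/12) × (6/12) × (11/12) × (1/12) ≈ 0.00179437
Highest score → apple.

apple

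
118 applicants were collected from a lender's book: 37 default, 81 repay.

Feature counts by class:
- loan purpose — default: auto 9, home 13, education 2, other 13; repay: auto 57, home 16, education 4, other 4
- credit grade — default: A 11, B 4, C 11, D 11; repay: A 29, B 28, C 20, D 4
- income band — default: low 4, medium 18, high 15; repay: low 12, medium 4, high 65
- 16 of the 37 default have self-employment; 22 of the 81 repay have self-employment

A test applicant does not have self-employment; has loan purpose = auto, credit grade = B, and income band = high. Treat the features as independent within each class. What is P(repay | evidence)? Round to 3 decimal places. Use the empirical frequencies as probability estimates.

default: (37/118) × (9/37) × (4/37) × (15/37) × (21/37) ≈ 0.00189726
repay: (81/118) × (57/81) × (28/81) × (65/81) × (59/81) ≈ 0.0976026
P(repay | x) = 0.0976026 / 0.09949986 ≈ 0.981

0.981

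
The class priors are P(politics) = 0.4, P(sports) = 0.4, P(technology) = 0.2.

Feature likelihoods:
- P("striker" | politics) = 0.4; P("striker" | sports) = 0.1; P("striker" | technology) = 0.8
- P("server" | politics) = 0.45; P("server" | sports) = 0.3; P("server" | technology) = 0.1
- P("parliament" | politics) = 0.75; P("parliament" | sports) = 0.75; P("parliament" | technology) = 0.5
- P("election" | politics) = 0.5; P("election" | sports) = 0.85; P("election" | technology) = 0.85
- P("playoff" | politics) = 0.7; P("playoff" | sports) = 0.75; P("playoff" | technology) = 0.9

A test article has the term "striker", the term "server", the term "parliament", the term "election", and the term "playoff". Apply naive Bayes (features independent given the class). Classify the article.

politics

politics: 0.4 × 0.4 × 0.45 × 0.75 × 0.5 × 0.7 = 0.0189
sports: 0.4 × 0.1 × 0.3 × 0.75 × 0.85 × 0.75 = 0.0057375
technology: 0.2 × 0.8 × 0.1 × 0.5 × 0.85 × 0.9 = 0.00612
Highest score → politics.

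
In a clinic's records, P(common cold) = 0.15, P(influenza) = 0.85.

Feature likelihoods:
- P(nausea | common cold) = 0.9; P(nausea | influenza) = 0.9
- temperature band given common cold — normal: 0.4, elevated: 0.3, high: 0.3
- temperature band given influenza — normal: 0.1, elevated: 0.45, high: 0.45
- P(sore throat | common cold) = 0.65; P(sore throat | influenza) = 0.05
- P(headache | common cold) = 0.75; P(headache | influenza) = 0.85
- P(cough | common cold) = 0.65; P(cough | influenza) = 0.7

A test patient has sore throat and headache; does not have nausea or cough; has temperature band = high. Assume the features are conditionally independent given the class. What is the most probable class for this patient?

common cold

common cold: 0.15 × (1−0.9) × 0.3 × 0.65 × 0.75 × (1−0.65) = 0.0007678125
influenza: 0.85 × (1−0.9) × 0.45 × 0.05 × 0.85 × (1−0.7) = 0.0004876875
Highest score → common cold.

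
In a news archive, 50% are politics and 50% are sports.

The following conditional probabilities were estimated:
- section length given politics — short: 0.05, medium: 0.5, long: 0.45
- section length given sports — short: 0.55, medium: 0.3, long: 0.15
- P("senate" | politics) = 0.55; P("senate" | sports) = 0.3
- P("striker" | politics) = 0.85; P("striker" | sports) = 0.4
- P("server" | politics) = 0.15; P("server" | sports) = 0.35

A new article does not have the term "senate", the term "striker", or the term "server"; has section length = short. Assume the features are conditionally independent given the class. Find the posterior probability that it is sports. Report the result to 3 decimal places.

0.981

politics: 0.5 × 0.05 × (1−0.55) × (1−0.85) × (1−0.15) = 0.001434375
sports: 0.5 × 0.55 × (1−0.3) × (1−0.4) × (1−0.35) = 0.075075
P(sports | x) = 0.075075 / 0.076509375 ≈ 0.981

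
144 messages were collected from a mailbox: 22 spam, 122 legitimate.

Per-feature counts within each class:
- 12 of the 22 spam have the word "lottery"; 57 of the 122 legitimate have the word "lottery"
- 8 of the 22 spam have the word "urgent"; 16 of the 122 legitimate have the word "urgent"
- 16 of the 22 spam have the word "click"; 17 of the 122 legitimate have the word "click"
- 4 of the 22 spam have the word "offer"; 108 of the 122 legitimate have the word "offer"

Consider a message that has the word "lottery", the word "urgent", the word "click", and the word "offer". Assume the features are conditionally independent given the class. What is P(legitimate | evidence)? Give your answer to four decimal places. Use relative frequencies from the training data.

spam: (22/144) × (12/22) × (8/22) × (16/22) × (4/22) ≈ 0.00400701
legitimate: (122/144) × (57/122) × (16/122) × (17/122) × (108/122) ≈ 0.00640362
P(legitimate | x) = 0.00640362 / 0.01041063 ≈ 0.6151

0.6151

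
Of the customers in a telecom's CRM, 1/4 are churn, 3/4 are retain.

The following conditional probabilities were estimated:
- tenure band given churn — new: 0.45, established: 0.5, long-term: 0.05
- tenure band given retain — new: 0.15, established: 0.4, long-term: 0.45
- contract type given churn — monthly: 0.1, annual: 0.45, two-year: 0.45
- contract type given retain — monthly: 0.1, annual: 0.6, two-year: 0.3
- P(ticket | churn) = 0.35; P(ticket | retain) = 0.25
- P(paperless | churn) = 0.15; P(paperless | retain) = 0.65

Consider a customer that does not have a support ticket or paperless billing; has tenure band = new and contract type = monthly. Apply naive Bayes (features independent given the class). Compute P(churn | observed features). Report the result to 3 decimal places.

churn: 0.25 × 0.45 × 0.1 × (1−0.35) × (1−0.15) = 0.006215625
retain: 0.75 × 0.15 × 0.1 × (1−0.25) × (1−0.65) = 0.002953125
P(churn | x) = 0.006215625 / 0.00916875 ≈ 0.678

0.678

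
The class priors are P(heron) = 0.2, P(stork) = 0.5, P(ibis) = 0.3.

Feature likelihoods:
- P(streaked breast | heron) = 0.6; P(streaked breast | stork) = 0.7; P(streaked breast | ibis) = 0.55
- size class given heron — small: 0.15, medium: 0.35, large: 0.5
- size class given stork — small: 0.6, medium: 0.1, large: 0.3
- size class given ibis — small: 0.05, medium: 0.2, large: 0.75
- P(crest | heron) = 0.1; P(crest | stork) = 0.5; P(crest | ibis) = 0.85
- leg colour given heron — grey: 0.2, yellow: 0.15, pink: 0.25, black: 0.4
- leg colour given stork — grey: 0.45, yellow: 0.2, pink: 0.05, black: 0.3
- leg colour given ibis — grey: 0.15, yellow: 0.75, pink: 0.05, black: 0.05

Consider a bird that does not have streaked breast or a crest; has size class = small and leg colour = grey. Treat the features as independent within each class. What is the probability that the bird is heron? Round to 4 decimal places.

0.0957

heron: 0.2 × (1−0.6) × 0.15 × (1−0.1) × 0.2 = 0.00216
stork: 0.5 × (1−0.7) × 0.6 × (1−0.5) × 0.45 = 0.02025
ibis: 0.3 × (1−0.55) × 0.05 × (1−0.85) × 0.15 = 0.000151875
P(heron | x) = 0.00216 / 0.022561875 ≈ 0.0957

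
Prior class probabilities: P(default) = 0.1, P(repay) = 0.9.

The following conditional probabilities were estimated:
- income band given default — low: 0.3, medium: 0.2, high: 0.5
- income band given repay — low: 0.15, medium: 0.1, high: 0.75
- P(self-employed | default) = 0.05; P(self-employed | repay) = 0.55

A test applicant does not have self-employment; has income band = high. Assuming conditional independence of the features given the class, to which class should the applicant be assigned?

repay

default: 0.1 × 0.5 × (1−0.05) = 0.0475
repay: 0.9 × 0.75 × (1−0.55) = 0.30375
Highest score → repay.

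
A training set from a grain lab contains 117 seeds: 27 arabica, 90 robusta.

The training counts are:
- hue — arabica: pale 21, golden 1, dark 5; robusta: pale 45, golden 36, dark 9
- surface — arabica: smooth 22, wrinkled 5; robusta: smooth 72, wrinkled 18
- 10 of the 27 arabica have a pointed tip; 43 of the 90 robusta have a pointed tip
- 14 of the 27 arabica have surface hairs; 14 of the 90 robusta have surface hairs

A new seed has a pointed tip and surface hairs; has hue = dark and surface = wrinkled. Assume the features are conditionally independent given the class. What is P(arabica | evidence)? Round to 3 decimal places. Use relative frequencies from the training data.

0.571

arabica: (27/117) × (5/27) × (5/27) × (10/27) × (14/27) ≈ 0.00151982
robusta: (90/117) × (9/90) × (18/90) × (43/90) × (14/90) ≈ 0.0011434
P(arabica | x) = 0.00151982 / 0.00266322 ≈ 0.571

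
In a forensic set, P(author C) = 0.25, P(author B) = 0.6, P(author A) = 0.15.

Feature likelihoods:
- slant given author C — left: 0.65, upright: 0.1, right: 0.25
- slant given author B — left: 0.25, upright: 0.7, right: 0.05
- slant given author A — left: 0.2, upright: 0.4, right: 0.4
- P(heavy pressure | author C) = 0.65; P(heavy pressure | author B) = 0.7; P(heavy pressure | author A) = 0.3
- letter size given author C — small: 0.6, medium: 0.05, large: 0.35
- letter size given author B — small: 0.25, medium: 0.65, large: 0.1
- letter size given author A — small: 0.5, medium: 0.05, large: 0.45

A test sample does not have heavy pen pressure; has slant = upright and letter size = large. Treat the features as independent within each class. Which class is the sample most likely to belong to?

author A

author C: 0.25 × 0.1 × (1−0.65) × 0.35 = 0.0030625
author B: 0.6 × 0.7 × (1−0.7) × 0.1 = 0.0126
author A: 0.15 × 0.4 × (1−0.3) × 0.45 = 0.0189
Highest score → author A.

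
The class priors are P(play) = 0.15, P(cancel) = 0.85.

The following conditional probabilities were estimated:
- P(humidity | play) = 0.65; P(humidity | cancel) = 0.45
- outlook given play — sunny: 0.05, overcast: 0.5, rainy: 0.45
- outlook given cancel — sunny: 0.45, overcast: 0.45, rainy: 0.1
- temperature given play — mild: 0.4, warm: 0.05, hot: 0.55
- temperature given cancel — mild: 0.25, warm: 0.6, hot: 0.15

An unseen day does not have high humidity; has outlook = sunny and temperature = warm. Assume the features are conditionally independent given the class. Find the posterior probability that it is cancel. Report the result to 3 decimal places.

play: 0.15 × (1−0.65) × 0.05 × 0.05 = 0.00013125
cancel: 0.85 × (1−0.45) × 0.45 × 0.6 = 0.126225
P(cancel | x) = 0.126225 / 0.12635625 ≈ 0.999

0.999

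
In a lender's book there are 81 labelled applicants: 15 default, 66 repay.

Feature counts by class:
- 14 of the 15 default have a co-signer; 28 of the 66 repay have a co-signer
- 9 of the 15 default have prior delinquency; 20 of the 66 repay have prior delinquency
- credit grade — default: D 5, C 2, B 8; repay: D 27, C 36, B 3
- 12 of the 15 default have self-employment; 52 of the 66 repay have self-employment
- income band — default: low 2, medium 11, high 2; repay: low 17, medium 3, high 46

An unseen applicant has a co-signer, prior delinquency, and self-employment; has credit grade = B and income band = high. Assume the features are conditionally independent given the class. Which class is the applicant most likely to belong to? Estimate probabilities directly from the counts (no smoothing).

default

default: (15/81) × (14/15) × (9/15) × (8/15) × (12/15) × (2/15) ≈ 0.00589959
repay: (66/81) × (28/66) × (20/66) × (3/66) × (52/66) × (46/66) ≈ 0.00261463
Highest score → default.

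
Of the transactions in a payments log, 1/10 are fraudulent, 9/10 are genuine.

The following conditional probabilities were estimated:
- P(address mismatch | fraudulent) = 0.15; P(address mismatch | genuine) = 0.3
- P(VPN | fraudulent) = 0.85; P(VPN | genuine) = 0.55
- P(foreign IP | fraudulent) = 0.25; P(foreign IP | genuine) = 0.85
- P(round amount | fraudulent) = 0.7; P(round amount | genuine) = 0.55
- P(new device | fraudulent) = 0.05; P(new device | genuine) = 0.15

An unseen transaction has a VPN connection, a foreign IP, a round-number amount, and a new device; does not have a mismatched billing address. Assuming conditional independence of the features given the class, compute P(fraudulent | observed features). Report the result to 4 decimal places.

fraudulent: 0.1 × (1−0.15) × 0.85 × 0.25 × 0.7 × 0.05 = 0.0006321875
genuine: 0.9 × (1−0.3) × 0.55 × 0.85 × 0.55 × 0.15 = 0.0242983125
P(fraudulent | x) = 0.0006321875 / 0.0249305 ≈ 0.0254

0.0254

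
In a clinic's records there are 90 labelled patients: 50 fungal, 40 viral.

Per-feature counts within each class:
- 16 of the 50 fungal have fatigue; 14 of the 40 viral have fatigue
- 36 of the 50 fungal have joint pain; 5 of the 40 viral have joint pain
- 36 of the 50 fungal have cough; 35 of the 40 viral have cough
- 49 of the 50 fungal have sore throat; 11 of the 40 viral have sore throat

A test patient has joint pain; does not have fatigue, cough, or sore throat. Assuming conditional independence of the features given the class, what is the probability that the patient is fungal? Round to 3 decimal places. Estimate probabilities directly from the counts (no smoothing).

0.318

fungal: (50/90) × (34/50) × (36/50) × (14/50) × (1/50) = 0.0015232
viral: (40/90) × (26/40) × (5/40) × (5/40) × (29/40) ≈ 0.00327257
P(fungal | x) = 0.0015232 / 0.00479577 ≈ 0.318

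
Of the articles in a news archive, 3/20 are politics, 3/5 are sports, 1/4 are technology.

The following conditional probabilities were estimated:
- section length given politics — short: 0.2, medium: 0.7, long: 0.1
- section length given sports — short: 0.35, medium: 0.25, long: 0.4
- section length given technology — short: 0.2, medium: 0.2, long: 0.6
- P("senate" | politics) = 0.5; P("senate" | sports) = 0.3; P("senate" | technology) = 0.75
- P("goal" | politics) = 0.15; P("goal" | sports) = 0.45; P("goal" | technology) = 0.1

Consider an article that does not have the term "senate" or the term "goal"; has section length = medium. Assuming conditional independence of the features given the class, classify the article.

sports

politics: 0.15 × 0.7 × (1−0.5) × (1−0.15) = 0.044625
sports: 0.6 × 0.25 × (1−0.3) × (1−0.45) = 0.05775
technology: 0.25 × 0.2 × (1−0.75) × (1−0.1) = 0.01125
Highest score → sports.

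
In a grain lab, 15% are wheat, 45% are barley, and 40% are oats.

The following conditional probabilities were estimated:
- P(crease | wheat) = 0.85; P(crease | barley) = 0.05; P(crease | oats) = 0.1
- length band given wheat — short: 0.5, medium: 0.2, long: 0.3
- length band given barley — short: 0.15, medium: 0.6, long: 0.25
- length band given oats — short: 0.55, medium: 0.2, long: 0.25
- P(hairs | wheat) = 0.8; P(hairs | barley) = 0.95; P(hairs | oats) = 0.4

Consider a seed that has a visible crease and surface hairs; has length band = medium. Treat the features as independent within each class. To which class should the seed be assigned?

wheat: 0.15 × 0.85 × 0.2 × 0.8 = 0.0204
barley: 0.45 × 0.05 × 0.6 × 0.95 = 0.012825
oats: 0.4 × 0.1 × 0.2 × 0.4 = 0.0032
Highest score → wheat.

wheat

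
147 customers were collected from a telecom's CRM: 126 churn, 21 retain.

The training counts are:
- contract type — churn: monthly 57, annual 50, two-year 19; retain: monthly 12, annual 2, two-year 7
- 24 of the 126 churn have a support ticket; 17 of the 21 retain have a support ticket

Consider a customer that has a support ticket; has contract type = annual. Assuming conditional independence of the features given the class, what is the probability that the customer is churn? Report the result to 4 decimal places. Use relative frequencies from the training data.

0.8547

churn: (126/147) × (50/126) × (24/126) ≈ 0.0647878
retain: (21/147) × (2/21) × (17/21) ≈ 0.0110139
P(churn | x) = 0.0647878 / 0.0758017 ≈ 0.8547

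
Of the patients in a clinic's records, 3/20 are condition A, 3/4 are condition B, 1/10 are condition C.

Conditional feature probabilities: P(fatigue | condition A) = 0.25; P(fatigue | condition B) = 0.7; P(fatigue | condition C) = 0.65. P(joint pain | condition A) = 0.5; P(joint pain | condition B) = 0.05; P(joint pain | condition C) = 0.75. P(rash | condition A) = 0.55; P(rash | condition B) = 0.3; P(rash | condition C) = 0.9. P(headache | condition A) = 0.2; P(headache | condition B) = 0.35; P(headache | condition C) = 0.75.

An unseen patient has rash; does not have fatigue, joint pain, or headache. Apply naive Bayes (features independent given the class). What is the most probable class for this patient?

condition A: 0.15 × (1−0.25) × (1−0.5) × 0.55 × (1−0.2) = 0.02475
condition B: 0.75 × (1−0.7) × (1−0.05) × 0.3 × (1−0.35) = 0.04168125
condition C: 0.1 × (1−0.65) × (1−0.75) × 0.9 × (1−0.75) = 0.00196875
Highest score → condition B.

condition B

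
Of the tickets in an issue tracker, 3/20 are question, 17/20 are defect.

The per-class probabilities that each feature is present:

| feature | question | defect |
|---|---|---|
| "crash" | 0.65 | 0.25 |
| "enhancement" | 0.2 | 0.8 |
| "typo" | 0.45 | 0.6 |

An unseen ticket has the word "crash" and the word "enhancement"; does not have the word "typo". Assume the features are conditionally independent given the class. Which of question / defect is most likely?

question: 0.15 × 0.65 × 0.2 × (1−0.45) = 0.010725
defect: 0.85 × 0.25 × 0.8 × (1−0.6) = 0.068
Highest score → defect.

defect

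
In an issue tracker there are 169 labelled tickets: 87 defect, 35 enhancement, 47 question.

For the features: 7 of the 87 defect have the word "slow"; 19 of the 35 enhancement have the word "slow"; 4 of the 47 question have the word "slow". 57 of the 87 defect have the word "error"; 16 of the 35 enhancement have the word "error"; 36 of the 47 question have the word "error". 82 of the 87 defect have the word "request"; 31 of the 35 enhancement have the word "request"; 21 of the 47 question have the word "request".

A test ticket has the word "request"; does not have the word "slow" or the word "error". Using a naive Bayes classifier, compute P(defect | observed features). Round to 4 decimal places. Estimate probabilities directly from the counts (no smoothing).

0.6808

defect: (87/169) × (80/87) × (30/87) × (82/87) ≈ 0.153851
enhancement: (35/169) × (16/35) × (19/35) × (31/35) ≈ 0.0455211
question: (47/169) × (43/47) × (11/47) × (21/47) ≈ 0.0266071
P(defect | x) = 0.153851 / 0.2259792 ≈ 0.6808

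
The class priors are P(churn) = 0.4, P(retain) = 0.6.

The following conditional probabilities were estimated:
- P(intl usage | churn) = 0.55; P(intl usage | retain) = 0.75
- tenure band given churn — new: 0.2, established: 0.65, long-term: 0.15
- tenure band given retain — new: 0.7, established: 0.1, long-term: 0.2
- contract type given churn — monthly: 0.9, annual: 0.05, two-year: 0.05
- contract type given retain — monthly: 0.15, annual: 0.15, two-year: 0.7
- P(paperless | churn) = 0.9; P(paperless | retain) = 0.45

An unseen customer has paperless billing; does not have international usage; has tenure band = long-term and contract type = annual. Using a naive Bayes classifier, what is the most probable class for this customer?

retain

churn: 0.4 × (1−0.55) × 0.15 × 0.05 × 0.9 = 0.001215
retain: 0.6 × (1−0.75) × 0.2 × 0.15 × 0.45 = 0.002025
Highest score → retain.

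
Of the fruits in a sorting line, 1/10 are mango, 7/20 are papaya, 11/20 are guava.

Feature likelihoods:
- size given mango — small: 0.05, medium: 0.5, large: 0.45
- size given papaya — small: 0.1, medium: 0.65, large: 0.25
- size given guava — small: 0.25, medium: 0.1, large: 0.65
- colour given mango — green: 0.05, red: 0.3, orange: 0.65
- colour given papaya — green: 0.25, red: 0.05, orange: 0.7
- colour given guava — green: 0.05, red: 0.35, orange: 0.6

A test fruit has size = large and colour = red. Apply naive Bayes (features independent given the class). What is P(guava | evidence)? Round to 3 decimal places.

mango: 0.1 × 0.45 × 0.3 = 0.0135
papaya: 0.35 × 0.25 × 0.05 = 0.004375
guava: 0.55 × 0.65 × 0.35 = 0.125125
P(guava | x) = 0.125125 / 0.143 ≈ 0.875

0.875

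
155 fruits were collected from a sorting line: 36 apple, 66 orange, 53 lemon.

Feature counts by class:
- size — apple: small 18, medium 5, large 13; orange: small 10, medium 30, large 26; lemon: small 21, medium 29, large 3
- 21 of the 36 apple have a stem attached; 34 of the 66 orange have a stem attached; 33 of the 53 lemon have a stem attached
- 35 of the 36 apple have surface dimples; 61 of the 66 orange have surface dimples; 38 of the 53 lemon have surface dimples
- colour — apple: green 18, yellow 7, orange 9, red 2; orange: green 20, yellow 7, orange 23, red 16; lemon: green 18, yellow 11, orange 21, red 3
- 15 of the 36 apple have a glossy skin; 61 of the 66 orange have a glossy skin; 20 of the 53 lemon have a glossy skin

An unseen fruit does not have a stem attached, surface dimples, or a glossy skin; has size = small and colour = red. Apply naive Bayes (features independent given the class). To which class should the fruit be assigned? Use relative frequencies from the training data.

apple: (36/155) × (18/36) × (15/36) × (1/36) × (2/36) × (21/36) ≈ 0.0000435583
orange: (66/155) × (10/66) × (32/66) × (5/66) × (16/66) × (5/66) ≈ 0.0000435214
lemon: (53/155) × (21/53) × (20/53) × (15/53) × (3/53) × (33/53) ≈ 0.000509965
Highest score → lemon.

lemon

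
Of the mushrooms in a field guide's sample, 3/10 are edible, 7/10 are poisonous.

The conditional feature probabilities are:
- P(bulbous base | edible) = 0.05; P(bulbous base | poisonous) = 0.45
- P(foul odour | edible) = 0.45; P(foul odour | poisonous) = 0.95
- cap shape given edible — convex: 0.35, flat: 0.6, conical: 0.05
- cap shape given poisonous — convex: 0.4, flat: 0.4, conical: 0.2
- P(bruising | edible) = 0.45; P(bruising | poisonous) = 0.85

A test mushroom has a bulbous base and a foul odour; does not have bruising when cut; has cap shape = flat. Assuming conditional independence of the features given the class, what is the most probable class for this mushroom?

poisonous

edible: 0.3 × 0.05 × 0.45 × 0.6 × (1−0.45) = 0.0022275
poisonous: 0.7 × 0.45 × 0.95 × 0.4 × (1−0.85) = 0.017955
Highest score → poisonous.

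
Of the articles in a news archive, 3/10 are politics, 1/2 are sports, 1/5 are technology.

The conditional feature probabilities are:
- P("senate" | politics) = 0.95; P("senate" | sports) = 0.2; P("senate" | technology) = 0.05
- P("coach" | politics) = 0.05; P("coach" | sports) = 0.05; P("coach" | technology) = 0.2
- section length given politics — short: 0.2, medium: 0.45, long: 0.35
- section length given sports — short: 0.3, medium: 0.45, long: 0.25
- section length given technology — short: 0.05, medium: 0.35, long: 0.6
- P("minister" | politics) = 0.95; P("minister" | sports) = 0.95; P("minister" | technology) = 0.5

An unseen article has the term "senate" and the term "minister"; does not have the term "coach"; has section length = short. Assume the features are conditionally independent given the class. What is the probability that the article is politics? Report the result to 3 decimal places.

politics: 0.3 × 0.95 × (1−0.05) × 0.2 × 0.95 = 0.0514425
sports: 0.5 × 0.2 × (1−0.05) × 0.3 × 0.95 = 0.027075
technology: 0.2 × 0.05 × (1−0.2) × 0.05 × 0.5 = 0.0002
P(politics | x) = 0.0514425 / 0.0787175 ≈ 0.654

0.654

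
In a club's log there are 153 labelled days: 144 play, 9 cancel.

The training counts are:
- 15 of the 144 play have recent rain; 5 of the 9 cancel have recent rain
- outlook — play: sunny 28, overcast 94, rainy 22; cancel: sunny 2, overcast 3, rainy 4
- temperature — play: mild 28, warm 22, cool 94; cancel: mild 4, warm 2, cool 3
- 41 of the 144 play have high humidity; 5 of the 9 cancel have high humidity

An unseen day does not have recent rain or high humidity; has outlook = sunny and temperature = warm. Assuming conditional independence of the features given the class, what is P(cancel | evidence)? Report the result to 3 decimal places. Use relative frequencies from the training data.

0.031

play: (144/153) × (129/144) × (28/144) × (22/144) × (103/144) ≈ 0.0179155
cancel: (9/153) × (4/9) × (2/9) × (2/9) × (4/9) ≈ 0.000573801
P(cancel | x) = 0.000573801 / 0.018489301 ≈ 0.031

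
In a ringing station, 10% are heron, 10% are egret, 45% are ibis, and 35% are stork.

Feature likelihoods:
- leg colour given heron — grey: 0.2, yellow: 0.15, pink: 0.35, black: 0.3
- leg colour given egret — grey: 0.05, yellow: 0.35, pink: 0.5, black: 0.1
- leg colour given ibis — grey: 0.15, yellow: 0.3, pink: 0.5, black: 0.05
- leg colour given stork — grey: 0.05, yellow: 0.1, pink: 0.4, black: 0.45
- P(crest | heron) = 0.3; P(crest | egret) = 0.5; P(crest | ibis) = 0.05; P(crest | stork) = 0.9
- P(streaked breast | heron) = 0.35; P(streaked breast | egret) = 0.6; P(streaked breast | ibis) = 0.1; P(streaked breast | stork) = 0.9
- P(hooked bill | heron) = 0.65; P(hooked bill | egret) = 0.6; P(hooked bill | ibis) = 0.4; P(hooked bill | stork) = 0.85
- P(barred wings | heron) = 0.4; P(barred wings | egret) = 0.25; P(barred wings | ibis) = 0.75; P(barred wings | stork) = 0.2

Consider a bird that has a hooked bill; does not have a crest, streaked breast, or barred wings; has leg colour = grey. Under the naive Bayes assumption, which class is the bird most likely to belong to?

heron: 0.1 × 0.2 × (1−0.3) × (1−0.35) × 0.65 × (1−0.4) = 0.003549
egret: 0.1 × 0.05 × (1−0.5) × (1−0.6) × 0.6 × (1−0.25) = 0.00045
ibis: 0.45 × 0.15 × (1−0.05) × (1−0.1) × 0.4 × (1−0.75) = 0.00577125
stork: 0.35 × 0.05 × (1−0.9) × (1−0.9) × 0.85 × (1−0.2) = 0.000119
Highest score → ibis.

ibis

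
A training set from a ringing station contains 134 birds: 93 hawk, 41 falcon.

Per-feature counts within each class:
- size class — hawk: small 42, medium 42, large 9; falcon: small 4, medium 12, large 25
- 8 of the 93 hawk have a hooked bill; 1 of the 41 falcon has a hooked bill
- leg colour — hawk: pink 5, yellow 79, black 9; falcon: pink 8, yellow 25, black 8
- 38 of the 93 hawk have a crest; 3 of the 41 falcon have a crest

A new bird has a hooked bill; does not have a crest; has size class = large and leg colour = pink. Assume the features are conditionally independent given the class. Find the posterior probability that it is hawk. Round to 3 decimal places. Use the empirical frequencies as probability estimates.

0.182

hawk: (93/134) × (9/93) × (8/93) × (5/93) × (55/93) ≈ 0.000183701
falcon: (41/134) × (25/41) × (1/41) × (8/41) × (38/41) ≈ 0.000822919
P(hawk | x) = 0.000183701 / 0.00100662 ≈ 0.182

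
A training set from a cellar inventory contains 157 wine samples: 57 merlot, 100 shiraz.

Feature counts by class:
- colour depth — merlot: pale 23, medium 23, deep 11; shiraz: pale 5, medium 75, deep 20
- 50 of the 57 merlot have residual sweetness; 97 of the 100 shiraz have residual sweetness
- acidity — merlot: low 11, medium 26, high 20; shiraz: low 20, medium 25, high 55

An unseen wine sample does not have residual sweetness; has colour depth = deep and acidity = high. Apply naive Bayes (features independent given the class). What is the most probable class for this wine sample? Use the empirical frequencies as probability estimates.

merlot

merlot: (57/157) × (11/57) × (7/57) × (20/57) ≈ 0.00301906
shiraz: (100/157) × (20/100) × (3/100) × (55/100) ≈ 0.00210191
Highest score → merlot.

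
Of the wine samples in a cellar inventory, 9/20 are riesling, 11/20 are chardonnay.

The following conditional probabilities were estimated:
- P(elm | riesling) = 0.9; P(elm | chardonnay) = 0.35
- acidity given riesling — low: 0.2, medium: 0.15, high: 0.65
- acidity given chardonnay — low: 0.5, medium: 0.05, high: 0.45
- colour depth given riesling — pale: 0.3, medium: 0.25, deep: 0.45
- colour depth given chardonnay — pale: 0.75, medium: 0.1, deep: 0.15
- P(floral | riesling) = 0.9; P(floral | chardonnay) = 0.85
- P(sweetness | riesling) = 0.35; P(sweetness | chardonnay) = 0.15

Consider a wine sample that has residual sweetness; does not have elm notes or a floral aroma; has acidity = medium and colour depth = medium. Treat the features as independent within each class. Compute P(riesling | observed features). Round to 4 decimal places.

riesling: 0.45 × (1−0.9) × 0.15 × 0.25 × (1−0.9) × 0.35 = 0.0000590625
chardonnay: 0.55 × (1−0.35) × 0.05 × 0.1 × (1−0.85) × 0.15 = 0.00004021875
P(riesling | x) = 0.0000590625 / 0.00009928125 ≈ 0.5949

0.5949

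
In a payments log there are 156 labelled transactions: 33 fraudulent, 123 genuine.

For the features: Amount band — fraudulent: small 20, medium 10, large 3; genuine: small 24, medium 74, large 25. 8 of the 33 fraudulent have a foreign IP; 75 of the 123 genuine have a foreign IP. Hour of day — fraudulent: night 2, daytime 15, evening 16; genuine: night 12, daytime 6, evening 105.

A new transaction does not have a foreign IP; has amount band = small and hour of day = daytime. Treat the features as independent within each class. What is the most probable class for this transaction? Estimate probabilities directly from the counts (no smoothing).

fraudulent: (33/156) × (20/33) × (25/33) × (15/33) ≈ 0.0441478
genuine: (123/156) × (24/123) × (48/123) × (6/123) ≈ 0.00292866
Highest score → fraudulent.

fraudulent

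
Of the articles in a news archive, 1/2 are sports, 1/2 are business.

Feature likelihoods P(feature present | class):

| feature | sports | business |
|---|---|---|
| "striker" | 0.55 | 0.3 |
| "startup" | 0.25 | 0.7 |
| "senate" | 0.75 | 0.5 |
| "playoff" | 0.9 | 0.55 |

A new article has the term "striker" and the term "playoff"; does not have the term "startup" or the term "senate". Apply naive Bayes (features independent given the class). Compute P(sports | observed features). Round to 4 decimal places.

sports: 0.5 × 0.55 × (1−0.25) × (1−0.75) × 0.9 = 0.04640625
business: 0.5 × 0.3 × (1−0.7) × (1−0.5) × 0.55 = 0.012375
P(sports | x) = 0.04640625 / 0.05878125 ≈ 0.7895

0.7895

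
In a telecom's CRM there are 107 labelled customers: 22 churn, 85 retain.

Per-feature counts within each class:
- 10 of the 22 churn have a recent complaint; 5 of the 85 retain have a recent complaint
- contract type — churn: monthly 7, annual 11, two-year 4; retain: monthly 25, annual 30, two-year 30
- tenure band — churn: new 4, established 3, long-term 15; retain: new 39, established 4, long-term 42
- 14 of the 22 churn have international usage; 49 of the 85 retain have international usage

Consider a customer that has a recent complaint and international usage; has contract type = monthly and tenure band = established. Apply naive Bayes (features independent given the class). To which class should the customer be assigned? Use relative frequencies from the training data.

churn

churn: (22/107) × (10/22) × (7/22) × (3/22) × (14/22) ≈ 0.00258045
retain: (85/107) × (5/85) × (25/85) × (4/85) × (49/85) ≈ 0.000372843
Highest score → churn.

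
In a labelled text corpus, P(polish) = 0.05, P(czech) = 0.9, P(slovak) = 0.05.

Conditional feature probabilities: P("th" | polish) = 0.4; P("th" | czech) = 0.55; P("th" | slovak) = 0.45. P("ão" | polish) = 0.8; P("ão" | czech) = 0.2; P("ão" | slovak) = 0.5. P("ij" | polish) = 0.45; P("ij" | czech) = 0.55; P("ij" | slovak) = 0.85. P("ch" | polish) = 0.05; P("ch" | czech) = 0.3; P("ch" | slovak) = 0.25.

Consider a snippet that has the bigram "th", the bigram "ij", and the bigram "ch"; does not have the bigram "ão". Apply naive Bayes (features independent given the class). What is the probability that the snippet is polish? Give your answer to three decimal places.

polish: 0.05 × 0.4 × (1−0.8) × 0.45 × 0.05 = 0.00009
czech: 0.9 × 0.55 × (1−0.2) × 0.55 × 0.3 = 0.06534
slovak: 0.05 × 0.45 × (1−0.5) × 0.85 × 0.25 = 0.002390625
P(polish | x) = 0.00009 / 0.067820625 ≈ 0.001

0.001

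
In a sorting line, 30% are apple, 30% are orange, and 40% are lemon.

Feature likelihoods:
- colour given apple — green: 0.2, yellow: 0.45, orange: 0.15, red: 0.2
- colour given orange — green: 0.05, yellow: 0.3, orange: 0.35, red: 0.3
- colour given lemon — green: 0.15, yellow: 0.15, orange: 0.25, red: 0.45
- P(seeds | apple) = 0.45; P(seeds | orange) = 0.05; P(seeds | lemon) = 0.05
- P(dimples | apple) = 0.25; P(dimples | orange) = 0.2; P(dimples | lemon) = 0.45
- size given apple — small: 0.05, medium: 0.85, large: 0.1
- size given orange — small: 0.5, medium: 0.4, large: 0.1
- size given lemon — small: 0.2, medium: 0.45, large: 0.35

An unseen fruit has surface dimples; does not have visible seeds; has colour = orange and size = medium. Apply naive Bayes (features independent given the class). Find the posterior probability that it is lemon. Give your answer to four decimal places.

apple: 0.3 × 0.15 × (1−0.45) × 0.25 × 0.85 = 0.005259375
orange: 0.3 × 0.35 × (1−0.05) × 0.2 × 0.4 = 0.00798
lemon: 0.4 × 0.25 × (1−0.05) × 0.45 × 0.45 = 0.0192375
P(lemon | x) = 0.0192375 / 0.032476875 ≈ 0.5923

0.5923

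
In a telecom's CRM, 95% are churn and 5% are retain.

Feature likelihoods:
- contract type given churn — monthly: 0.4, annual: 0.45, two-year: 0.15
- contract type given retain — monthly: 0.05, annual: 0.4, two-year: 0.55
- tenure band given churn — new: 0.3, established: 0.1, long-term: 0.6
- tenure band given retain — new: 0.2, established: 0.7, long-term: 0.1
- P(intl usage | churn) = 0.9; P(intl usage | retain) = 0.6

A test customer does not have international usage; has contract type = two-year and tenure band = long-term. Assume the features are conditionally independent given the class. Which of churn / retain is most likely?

churn: 0.95 × 0.15 × 0.6 × (1−0.9) = 0.00855
retain: 0.05 × 0.55 × 0.1 × (1−0.6) = 0.0011
Highest score → churn.

churn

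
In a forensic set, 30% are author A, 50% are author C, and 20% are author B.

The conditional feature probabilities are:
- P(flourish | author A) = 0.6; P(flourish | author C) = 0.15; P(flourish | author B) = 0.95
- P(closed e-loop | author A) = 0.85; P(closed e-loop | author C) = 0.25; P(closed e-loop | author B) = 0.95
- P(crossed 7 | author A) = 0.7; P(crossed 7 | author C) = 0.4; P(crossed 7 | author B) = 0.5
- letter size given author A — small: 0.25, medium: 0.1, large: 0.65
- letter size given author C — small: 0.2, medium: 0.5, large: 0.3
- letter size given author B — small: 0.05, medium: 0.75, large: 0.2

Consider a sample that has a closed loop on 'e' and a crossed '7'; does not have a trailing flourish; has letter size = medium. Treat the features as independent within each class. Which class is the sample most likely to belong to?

author C

author A: 0.3 × (1−0.6) × 0.85 × 0.7 × 0.1 = 0.00714
author C: 0.5 × (1−0.15) × 0.25 × 0.4 × 0.5 = 0.02125
author B: 0.2 × (1−0.95) × 0.95 × 0.5 × 0.75 = 0.0035625
Highest score → author C.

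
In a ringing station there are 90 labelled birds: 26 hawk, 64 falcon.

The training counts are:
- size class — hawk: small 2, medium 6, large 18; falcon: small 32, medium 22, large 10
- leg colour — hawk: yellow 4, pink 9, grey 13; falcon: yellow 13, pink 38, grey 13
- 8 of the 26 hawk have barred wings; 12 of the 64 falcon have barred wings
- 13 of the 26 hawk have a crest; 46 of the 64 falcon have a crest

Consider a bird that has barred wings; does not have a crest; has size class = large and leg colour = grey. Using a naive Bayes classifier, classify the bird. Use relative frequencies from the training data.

hawk

hawk: (26/90) × (18/26) × (13/26) × (8/26) × (13/26) ≈ 0.0153846
falcon: (64/90) × (10/64) × (13/64) × (12/64) × (18/64) = 0.001190185546875
Highest score → hawk.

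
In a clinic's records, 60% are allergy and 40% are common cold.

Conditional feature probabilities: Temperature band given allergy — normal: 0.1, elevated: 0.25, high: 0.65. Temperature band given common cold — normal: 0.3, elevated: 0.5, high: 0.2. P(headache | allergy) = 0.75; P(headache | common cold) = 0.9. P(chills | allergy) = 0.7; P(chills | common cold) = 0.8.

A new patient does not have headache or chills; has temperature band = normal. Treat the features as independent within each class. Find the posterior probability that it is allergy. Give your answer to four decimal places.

allergy: 0.6 × 0.1 × (1−0.75) × (1−0.7) = 0.0045
common cold: 0.4 × 0.3 × (1−0.9) × (1−0.8) = 0.0024
P(allergy | x) = 0.0045 / 0.0069 ≈ 0.6522

0.6522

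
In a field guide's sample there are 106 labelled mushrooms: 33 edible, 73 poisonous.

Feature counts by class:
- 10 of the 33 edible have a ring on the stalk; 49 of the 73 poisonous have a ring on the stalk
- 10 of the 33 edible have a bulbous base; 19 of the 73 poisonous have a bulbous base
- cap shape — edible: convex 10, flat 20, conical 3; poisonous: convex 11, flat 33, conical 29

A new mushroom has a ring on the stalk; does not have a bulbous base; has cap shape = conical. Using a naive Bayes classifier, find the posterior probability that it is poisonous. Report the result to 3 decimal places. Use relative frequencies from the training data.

0.958

edible: (33/106) × (10/33) × (23/33) × (3/33) ≈ 0.00597744
poisonous: (73/106) × (49/73) × (54/73) × (29/73) ≈ 0.135843
P(poisonous | x) = 0.135843 / 0.14182044 ≈ 0.958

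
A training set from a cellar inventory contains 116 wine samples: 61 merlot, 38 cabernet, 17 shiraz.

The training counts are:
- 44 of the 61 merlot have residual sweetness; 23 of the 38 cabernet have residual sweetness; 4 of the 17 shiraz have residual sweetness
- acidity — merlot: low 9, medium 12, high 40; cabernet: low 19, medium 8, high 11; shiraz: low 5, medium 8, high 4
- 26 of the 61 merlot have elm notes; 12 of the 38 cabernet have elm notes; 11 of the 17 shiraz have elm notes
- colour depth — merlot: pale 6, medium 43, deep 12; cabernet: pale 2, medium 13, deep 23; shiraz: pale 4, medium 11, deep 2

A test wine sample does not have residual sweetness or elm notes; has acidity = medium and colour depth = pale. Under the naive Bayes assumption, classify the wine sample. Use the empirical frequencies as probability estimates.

merlot: (61/116) × (17/61) × (12/61) × (35/61) × (6/61) ≈ 0.00162705
cabernet: (38/116) × (15/38) × (8/38) × (26/38) × (2/38) ≈ 0.000980338
shiraz: (17/116) × (13/17) × (8/17) × (6/17) × (4/17) ≈ 0.00437965
Highest score → shiraz.

shiraz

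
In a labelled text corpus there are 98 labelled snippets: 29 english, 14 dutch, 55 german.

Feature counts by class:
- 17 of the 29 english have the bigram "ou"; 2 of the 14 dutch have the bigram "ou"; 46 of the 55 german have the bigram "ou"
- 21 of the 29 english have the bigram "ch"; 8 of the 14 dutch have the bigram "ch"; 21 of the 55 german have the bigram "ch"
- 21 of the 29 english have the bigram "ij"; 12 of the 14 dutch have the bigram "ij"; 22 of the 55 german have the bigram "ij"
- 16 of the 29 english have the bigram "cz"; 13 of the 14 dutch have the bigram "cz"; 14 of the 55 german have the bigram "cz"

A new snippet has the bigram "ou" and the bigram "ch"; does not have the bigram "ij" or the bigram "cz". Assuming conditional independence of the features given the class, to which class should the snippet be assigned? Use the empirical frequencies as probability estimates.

english: (29/98) × (17/29) × (21/29) × (8/29) × (13/29) ≈ 0.0155339
dutch: (14/98) × (2/14) × (8/14) × (2/14) × (1/14) ≈ 0.000118998
german: (55/98) × (46/55) × (21/55) × (33/55) × (41/55) ≈ 0.0801606
Highest score → german.

german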